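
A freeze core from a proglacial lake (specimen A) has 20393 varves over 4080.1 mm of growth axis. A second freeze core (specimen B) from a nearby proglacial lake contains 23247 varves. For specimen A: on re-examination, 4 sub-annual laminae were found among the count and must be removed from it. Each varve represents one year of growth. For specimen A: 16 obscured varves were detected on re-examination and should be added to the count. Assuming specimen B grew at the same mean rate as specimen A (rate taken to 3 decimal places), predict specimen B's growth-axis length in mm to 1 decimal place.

Specimen A: after corrections the count is 20393 − 4 + 16 = 20405 varves.
A: Mean rate = 4080.1 mm / 20405 years ≈ 0.200 mm/year.
Length of B = 0.200 × 23247 = 4649.4 mm.

4649.4 mm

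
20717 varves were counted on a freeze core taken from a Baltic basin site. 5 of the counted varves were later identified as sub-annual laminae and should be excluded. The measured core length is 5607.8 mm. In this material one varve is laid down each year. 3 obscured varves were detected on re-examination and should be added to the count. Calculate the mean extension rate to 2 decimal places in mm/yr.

0.27 mm/yr

True varve count = 20717 − 5 + 3 = 20715.
5607.8 mm over 20715 years gives 5607.8 / 20715 ≈ 0.27 mm/yr.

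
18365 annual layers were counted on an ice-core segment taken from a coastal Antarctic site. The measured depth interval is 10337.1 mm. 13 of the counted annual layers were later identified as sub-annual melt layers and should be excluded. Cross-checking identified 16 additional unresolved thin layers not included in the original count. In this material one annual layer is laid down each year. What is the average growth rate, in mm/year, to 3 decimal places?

0.563 mm/year

After corrections the count is 18365 − 13 + 16 = 18368 annual layers.
10337.1 mm over 18368 years gives 10337.1 / 18368 ≈ 0.563 mm/year.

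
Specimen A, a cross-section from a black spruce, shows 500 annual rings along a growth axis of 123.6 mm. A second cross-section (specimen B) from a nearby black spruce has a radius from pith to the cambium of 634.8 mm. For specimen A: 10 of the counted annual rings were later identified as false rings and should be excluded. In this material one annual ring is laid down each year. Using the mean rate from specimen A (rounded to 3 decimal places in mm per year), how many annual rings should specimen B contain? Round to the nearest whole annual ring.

Specimen A: correcting the raw count gives 500 − 10 = 490 true annual rings.
A: Extension rate ≈ 123.6 / 490 = 0.252 mm per year.
For B, 634.8 / 0.252 = 2519.05 years ≈ 2519 annual rings.

2519 annual rings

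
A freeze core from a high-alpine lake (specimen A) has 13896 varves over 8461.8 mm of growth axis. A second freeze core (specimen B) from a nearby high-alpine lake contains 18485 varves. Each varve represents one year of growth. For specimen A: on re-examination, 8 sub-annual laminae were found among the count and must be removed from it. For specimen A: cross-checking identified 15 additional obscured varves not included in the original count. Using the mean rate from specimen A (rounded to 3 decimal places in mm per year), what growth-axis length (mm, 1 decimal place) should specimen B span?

11257.4 mm

Specimen A: true varve count = 13896 − 8 + 15 = 13903.
A: 8461.8 mm over 13903 years gives 8461.8 / 13903 ≈ 0.609 mm/yr.
Length of B = 0.609 × 18485 = 11257.4 mm.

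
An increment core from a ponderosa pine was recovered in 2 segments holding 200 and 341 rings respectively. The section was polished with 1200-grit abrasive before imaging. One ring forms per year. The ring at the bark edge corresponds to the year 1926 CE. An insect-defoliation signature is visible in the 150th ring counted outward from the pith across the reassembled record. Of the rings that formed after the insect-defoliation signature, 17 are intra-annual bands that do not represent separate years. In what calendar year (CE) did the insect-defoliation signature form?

Total rings = 200 + 341 = 541.
The insect-defoliation signature sits at ring 150 from the pith, so 541 − 150 = 391 rings formed after it.
Removing the 17 false rings leaves 391 − 17 = 374 true rings beyond the insect-defoliation signature.
1926 − 374 = 1552 CE.

1552 CE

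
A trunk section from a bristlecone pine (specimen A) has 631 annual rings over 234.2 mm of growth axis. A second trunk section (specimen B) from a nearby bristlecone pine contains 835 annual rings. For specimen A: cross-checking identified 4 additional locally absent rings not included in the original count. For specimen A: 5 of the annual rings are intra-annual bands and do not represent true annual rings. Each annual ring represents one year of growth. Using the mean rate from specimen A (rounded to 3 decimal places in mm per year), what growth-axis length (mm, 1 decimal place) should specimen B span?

Specimen A: after corrections the count is 631 − 5 + 4 = 630 annual rings.
A: Mean rate = 234.2 mm / 630 years ≈ 0.372 mm/yr.
B's length ≈ 0.372 × 835 = 310.6 mm.

310.6 mm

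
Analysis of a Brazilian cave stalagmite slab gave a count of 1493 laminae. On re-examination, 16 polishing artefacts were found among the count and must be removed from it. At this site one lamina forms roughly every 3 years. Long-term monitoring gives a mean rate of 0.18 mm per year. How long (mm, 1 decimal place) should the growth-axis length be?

797.6 mm

Adjusted count: 1493 − 16 = 1477 laminae.
At 3 years per lamina, 1477 × 3 = 4431 years.
Predicted length = 0.18 mm/year × 4431 years = 797.6 mm.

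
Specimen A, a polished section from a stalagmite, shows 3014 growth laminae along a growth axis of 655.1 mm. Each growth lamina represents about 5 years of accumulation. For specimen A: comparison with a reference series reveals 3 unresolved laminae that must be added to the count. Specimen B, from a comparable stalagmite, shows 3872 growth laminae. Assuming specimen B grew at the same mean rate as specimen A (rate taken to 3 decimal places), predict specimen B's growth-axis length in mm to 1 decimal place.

832.5 mm

Specimen A: correcting the raw count gives 3014 + 3 = 3017 true growth laminae.
Specimen A: multiplying by 5 years per growth lamina: 3017 × 5 = 15085 years.
A: Mean rate = 655.1 mm / 15085 years ≈ 0.043 mm/yr.
Specimen B: 3872 growth laminae at 5 years each span 3872 × 5 = 19360 years. B's length ≈ 0.043 × 19360 = 832.5 mm.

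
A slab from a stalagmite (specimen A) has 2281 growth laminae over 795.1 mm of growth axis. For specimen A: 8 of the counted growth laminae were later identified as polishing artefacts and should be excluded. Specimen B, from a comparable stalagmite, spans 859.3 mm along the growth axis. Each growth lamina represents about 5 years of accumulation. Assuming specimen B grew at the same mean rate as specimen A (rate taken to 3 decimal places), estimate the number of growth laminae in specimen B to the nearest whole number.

2455 growth laminae

Specimen A: after corrections the count is 2281 − 8 = 2273 growth laminae.
Specimen A: multiplying by 5 years per growth lamina: 2273 × 5 = 11365 years.
A: Extension rate ≈ 795.1 / 11365 = 0.070 mm per year.
For B, 859.3 / 0.070 = 12275.71 years; at 5 years per growth lamina that is 12275.71 / 5 ≈ 2455 growth laminae.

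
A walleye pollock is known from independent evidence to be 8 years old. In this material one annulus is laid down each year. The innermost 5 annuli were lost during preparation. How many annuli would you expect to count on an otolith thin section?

3 annuli

At one annulus per year, 8 years correspond to 8 annuli.
Less the 5 uncaptured annuli: 8 − 5 = 3.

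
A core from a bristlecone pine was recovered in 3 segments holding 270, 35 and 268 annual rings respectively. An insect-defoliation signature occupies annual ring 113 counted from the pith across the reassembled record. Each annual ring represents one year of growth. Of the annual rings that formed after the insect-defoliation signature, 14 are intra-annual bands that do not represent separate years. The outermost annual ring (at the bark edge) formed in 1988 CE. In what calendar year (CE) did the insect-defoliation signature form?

1542 CE

Total annual rings = 270 + 35 + 268 = 573.
The insect-defoliation signature sits at annual ring 113 from the pith, so 573 − 113 = 460 annual rings formed after it.
Excluding 14 false annual rings: 460 − 14 = 446.
The annual ring at the bark edge is 1988 CE, so the insect-defoliation signature dates to 1988 − 446 = 1542 CE.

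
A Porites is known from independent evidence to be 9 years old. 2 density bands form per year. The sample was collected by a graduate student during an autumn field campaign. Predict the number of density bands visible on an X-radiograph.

9 years at 2 density bands per year gives 9 × 2 = 18 density bands.
So 18 density bands should be present.

18 density bands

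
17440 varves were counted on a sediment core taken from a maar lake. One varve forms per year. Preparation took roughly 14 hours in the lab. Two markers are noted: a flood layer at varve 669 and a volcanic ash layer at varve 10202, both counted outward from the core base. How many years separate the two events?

9533 years

10202 − 669 = 9533 varves lie between the two events.
At one varve per year, 9533 years elapsed between them.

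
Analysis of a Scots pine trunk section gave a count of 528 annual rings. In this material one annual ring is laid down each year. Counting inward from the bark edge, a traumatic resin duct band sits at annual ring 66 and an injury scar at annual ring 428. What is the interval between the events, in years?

Separation: 428 − 66 = 362 annual rings.
At one annual ring per year, 362 years elapsed between them.

362 yr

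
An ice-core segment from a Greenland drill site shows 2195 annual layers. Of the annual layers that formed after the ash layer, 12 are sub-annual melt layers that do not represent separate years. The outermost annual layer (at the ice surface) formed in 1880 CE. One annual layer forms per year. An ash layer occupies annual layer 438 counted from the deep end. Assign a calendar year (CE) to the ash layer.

135 CE

2195 − 438 = 1757 annual layers lie beyond the ash layer toward the ice surface.
Removing the 12 false annual layers leaves 1757 − 12 = 1745 true annual layers beyond the ash layer.
Counting back 1745 years from 1880 CE places the ash layer in 1880 − 1745 = 135 CE.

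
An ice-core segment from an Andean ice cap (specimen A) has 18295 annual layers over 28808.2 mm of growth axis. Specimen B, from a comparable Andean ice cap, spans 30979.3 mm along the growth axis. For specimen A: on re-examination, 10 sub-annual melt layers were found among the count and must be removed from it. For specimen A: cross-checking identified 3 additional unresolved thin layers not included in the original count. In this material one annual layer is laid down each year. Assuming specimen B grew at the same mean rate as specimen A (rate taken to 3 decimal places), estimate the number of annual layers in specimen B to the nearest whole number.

Specimen A: true annual layer count = 18295 − 10 + 3 = 18288.
A: Extension rate ≈ 28808.2 / 18288 = 1.575 mm/yr.
B spans 30979.3 / 1.575 = 19669.40 years ≈ 19669 annual layers.

19669 annual layers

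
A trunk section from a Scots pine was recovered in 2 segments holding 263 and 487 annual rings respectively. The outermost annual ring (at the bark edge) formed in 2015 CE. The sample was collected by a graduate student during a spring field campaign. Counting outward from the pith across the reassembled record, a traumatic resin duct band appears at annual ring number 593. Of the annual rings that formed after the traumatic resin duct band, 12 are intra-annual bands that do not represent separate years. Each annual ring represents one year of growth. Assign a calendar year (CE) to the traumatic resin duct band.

Total annual rings = 263 + 487 = 750.
750 − 593 = 157 annual rings lie beyond the traumatic resin duct band toward the bark edge.
157 − 12 false = 145 true annual rings after the traumatic resin duct band.
2015 − 145 = 1870 CE.

1870 CE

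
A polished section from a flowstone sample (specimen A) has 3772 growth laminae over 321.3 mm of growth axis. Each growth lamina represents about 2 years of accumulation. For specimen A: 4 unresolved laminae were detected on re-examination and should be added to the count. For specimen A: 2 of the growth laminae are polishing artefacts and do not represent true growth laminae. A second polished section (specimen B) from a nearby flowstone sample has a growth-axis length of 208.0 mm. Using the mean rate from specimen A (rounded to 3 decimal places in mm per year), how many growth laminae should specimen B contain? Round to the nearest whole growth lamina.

Specimen A: after corrections the count is 3772 − 2 + 4 = 3774 growth laminae.
Specimen A: 3774 growth laminae at 2 years each span 3774 × 2 = 7548 years.
A: Mean rate = 321.3 mm / 7548 years ≈ 0.043 mm/year.
Specimen B: 208.0 mm / 0.043 mm per year = 4837.21 years; at 2 years per growth lamina that is 4837.21 / 2 ≈ 2419 growth laminae.

2419 growth laminae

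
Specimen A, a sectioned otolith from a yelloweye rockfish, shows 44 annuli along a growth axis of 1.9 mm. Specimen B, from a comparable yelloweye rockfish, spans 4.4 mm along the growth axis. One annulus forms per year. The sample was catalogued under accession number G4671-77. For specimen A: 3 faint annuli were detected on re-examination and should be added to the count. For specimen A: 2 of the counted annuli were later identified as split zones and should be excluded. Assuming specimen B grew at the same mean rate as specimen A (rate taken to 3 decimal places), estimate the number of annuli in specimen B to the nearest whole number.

105 annuli

Specimen A: after corrections the count is 44 − 2 + 3 = 45 annuli.
A: 1.9 mm over 45 years gives 1.9 / 45 ≈ 0.042 mm per year.
Specimen B: 4.4 mm / 0.042 mm per year = 104.76 years ≈ 105 annuli.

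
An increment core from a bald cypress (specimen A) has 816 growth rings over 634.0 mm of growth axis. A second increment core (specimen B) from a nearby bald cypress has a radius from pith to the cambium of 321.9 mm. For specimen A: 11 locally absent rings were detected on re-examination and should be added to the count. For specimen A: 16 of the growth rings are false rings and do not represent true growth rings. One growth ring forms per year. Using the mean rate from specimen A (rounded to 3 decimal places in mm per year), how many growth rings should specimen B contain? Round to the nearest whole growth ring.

Specimen A: after corrections the count is 816 − 16 + 11 = 811 growth rings.
A: Mean rate = 634.0 mm / 811 years ≈ 0.782 mm/year.
For B, 321.9 / 0.782 = 411.64 years ≈ 412 growth rings.

412 growth rings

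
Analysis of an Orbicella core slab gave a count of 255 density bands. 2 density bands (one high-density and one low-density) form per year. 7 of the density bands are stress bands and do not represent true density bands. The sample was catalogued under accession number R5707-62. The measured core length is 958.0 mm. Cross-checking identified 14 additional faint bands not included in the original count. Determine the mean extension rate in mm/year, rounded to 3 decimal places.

7.313 mm/year

Correcting the raw count gives 255 − 7 + 14 = 262 true density bands.
262 density bands at 2 per year is 262 / 2 = 131 years.
Mean rate = 958.0 mm / 131 years ≈ 7.313 mm/year.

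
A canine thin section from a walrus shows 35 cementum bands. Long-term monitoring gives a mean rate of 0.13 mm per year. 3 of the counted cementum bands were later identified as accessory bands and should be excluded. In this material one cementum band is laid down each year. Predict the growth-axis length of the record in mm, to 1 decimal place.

Adjusted count: 35 − 3 = 32 cementum bands.
Predicted length = 0.13 mm/year × 32 years = 4.2 mm.

4.2 mm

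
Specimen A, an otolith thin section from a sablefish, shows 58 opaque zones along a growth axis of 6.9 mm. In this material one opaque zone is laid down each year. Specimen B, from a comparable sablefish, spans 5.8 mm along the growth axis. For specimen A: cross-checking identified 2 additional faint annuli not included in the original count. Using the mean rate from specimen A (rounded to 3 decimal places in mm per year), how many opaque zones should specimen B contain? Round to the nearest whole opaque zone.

50 opaque zones

Specimen A: true opaque zone count = 58 + 2 = 60.
A: Extension rate ≈ 6.9 / 60 = 0.115 mm/year.
For B, 5.8 / 0.115 = 50.43 years ≈ 50 opaque zones.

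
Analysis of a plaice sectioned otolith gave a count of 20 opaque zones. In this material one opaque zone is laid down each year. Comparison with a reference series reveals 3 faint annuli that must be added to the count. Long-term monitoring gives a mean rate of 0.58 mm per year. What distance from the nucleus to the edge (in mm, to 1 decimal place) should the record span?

13.3 mm

Correcting the raw count gives 20 + 3 = 23 true opaque zones.
Predicted length = 0.58 mm/year × 23 years = 13.3 mm.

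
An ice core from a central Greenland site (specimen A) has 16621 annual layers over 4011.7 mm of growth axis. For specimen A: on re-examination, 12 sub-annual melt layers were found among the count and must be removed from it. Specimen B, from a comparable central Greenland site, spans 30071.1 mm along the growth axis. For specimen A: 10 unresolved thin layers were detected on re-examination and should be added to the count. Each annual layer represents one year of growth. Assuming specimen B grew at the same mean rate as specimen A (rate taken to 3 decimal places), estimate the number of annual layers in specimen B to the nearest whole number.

124776 annual layers

Specimen A: adjusted count: 16621 − 12 + 10 = 16619 annual layers.
A: 4011.7 mm over 16619 years gives 4011.7 / 16619 ≈ 0.241 mm per year.
Specimen B: 30071.1 mm / 0.241 mm per year = 124776.35 years ≈ 124776 annual layers.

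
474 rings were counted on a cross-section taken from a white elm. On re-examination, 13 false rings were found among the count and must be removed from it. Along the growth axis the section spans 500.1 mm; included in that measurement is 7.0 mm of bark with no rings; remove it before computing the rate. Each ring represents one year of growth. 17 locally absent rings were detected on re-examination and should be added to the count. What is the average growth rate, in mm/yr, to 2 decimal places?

True ring count = 474 − 13 + 17 = 478.
Net length = 500.1 − 7.0 = 493.1 mm.
493.1 mm over 478 years gives 493.1 / 478 ≈ 1.03 mm/yr.

1.03 mm/yr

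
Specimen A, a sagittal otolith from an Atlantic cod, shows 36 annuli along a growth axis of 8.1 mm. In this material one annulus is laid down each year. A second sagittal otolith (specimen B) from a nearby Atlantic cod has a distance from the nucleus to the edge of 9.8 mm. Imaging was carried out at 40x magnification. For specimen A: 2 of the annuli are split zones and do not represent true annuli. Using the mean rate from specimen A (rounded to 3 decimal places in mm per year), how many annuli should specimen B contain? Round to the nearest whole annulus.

Specimen A: adjusted count: 36 − 2 = 34 annuli.
A: Extension rate ≈ 8.1 / 34 = 0.238 mm per year.
Specimen B: 9.8 mm / 0.238 mm per year = 41.18 years ≈ 41 annuli.

41 annuli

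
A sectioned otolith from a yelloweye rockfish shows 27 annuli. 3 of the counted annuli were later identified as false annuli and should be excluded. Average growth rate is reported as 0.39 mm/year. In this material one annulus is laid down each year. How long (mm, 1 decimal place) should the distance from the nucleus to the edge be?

9.4 mm

Adjusted count: 27 − 3 = 24 annuli.
Predicted length = 0.39 mm/year × 24 years = 9.4 mm.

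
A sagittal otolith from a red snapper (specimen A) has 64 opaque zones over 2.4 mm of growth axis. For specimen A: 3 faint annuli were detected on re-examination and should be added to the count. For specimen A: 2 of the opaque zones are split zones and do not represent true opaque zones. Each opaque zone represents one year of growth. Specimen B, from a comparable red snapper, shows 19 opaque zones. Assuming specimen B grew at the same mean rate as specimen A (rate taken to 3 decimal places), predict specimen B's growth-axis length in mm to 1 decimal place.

0.7 mm

Specimen A: true opaque zone count = 64 − 2 + 3 = 65.
A: Extension rate ≈ 2.4 / 65 = 0.037 mm per year.
Length of B = 0.037 × 19 = 0.7 mm.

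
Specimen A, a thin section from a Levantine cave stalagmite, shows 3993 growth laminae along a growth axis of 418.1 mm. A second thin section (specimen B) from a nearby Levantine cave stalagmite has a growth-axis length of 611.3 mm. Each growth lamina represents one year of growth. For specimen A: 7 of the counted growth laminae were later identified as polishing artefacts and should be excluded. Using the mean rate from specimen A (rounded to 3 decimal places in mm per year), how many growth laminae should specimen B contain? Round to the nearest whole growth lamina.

Specimen A: correcting the raw count gives 3993 − 7 = 3986 true growth laminae.
A: Mean rate = 418.1 mm / 3986 years ≈ 0.105 mm/year.
B spans 611.3 / 0.105 = 5821.90 years ≈ 5822 growth laminae.

5822 growth laminae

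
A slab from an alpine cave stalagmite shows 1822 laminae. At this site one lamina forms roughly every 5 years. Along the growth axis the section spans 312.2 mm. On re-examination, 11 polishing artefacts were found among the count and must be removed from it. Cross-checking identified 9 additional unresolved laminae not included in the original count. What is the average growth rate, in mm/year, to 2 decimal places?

After corrections the count is 1822 − 11 + 9 = 1820 laminae.
1820 laminae at 5 years each span 1820 × 5 = 9100 years.
Mean rate = 312.2 mm / 9100 years ≈ 0.03 mm/year.

0.03 mm/year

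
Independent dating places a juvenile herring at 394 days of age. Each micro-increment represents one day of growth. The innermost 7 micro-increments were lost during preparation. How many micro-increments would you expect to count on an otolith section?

Expected micro-increments over 394 days: 394.
394 − 7 missed = 387 micro-increments expected in the prepared section.

387 micro-increments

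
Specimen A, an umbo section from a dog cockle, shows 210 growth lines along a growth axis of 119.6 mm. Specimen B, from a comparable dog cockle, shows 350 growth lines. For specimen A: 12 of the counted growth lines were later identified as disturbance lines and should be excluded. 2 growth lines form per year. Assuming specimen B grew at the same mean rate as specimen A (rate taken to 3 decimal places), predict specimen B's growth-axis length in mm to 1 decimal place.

Specimen A: correcting the raw count gives 210 − 12 = 198 true growth lines.
Specimen A: dividing by 2 growth lines per year: 198 / 2 = 99 years.
A: Mean rate = 119.6 mm / 99 years ≈ 1.208 mm per year.
Specimen B: dividing by 2 growth lines per year: 350 / 2 = 175 years. B's length ≈ 1.208 × 175 = 211.4 mm.

211.4 mm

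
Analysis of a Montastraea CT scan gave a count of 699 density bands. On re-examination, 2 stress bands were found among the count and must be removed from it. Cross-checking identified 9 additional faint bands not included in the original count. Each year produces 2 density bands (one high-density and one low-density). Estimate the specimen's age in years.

353 years

Adjusted count: 699 − 2 + 9 = 706 density bands.
Dividing by 2 density bands per year: 706 / 2 = 353 years.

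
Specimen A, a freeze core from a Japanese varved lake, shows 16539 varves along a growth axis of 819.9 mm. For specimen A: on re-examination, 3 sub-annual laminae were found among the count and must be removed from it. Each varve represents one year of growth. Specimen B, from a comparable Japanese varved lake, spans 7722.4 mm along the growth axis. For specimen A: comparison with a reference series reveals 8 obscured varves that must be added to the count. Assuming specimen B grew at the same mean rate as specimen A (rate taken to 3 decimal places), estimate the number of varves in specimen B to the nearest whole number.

154448 varves

Specimen A: true varve count = 16539 − 3 + 8 = 16544.
A: Mean rate = 819.9 mm / 16544 years ≈ 0.050 mm/yr.
Specimen B: 7722.4 mm / 0.050 mm per year = 154448.00 years ≈ 154448 varves.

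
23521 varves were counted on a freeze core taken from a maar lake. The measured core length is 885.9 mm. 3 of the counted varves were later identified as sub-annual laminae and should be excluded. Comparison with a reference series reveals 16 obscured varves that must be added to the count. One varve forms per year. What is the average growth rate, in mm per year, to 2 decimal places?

Correcting the raw count gives 23521 − 3 + 16 = 23534 true varves.
Mean rate = 885.9 mm / 23534 years ≈ 0.04 mm per year.

0.04 mm per year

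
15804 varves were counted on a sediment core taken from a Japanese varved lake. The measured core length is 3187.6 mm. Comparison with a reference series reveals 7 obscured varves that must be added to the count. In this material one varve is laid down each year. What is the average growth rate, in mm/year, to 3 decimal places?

0.202 mm/year

Correcting the raw count gives 15804 + 7 = 15811 true varves.
3187.6 mm over 15811 years gives 3187.6 / 15811 ≈ 0.202 mm/year.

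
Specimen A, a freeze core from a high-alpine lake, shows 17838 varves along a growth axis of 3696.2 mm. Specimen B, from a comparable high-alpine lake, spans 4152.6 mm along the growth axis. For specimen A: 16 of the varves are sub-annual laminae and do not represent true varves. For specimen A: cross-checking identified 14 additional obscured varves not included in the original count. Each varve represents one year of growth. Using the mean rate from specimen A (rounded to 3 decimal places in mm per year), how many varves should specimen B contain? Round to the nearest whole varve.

20061 varves

Specimen A: correcting the raw count gives 17838 − 16 + 14 = 17836 true varves.
A: Extension rate ≈ 3696.2 / 17836 = 0.207 mm per year.
B spans 4152.6 / 0.207 = 20060.87 years ≈ 20061 varves.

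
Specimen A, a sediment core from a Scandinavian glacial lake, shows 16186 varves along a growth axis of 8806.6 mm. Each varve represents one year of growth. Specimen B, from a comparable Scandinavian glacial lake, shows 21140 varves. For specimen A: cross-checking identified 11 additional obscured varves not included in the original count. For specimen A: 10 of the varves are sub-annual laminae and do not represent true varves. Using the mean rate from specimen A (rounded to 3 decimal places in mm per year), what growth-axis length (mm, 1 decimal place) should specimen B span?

11500.2 mm

Specimen A: after corrections the count is 16186 − 10 + 11 = 16187 varves.
A: 8806.6 mm over 16187 years gives 8806.6 / 16187 ≈ 0.544 mm per year.
Length of B = 0.544 × 21140 = 11500.2 mm.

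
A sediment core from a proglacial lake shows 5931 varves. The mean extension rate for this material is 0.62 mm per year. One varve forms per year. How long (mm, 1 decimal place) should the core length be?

3677.2 mm

5931 years of growth are recorded.
Length ≈ 0.62 × 5931 = 3677.2 mm.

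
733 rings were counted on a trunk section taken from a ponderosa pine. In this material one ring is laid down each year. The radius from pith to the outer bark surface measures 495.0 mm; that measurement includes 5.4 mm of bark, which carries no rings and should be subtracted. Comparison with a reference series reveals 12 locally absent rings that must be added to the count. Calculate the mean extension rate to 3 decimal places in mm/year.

Correcting the raw count gives 733 + 12 = 745 true rings.
Removing the 5.4 mm offcut leaves 495.0 − 5.4 = 489.6 mm.
Extension rate ≈ 489.6 / 745 = 0.657 mm/year.

0.657 mm/year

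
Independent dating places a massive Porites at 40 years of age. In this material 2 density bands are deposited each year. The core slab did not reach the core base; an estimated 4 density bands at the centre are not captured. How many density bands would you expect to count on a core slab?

With 2 density bands per year, 40 years would produce 40 × 2 = 80 density bands.
80 − 4 missed = 76 density bands expected in the prepared section.

76 density bands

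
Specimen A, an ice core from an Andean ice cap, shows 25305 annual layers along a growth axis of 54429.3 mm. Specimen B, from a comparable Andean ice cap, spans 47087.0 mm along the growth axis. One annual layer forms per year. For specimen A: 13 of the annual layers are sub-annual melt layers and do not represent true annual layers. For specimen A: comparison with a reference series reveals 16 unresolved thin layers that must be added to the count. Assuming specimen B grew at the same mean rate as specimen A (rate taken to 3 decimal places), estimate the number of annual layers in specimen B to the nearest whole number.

Specimen A: after corrections the count is 25305 − 13 + 16 = 25308 annual layers.
A: Mean rate = 54429.3 mm / 25308 years ≈ 2.151 mm/yr.
B spans 47087.0 / 2.151 = 21890.75 years ≈ 21891 annual layers.

21891 annual layers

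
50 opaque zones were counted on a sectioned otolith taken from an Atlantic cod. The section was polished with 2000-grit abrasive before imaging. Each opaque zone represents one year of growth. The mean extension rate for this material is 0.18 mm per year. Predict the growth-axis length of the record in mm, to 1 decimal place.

50 years of growth are recorded.
Length ≈ 0.18 × 50 = 9.0 mm.

9.0 mm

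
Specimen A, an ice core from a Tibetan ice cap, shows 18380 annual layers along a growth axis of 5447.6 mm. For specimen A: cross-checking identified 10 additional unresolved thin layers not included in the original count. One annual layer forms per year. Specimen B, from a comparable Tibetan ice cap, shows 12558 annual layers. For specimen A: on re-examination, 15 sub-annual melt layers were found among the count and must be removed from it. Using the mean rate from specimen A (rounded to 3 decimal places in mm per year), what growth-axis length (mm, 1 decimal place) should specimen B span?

Specimen A: after corrections the count is 18380 − 15 + 10 = 18375 annual layers.
A: Extension rate ≈ 5447.6 / 18375 = 0.296 mm per year.
B's length ≈ 0.296 × 12558 = 3717.2 mm.

3717.2 mm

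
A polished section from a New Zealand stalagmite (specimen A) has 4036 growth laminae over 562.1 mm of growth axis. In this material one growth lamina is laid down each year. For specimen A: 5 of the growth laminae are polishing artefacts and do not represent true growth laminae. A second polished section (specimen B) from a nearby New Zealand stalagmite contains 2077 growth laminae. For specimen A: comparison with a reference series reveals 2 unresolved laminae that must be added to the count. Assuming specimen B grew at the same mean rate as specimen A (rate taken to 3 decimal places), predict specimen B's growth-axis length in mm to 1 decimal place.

288.7 mm

Specimen A: after corrections the count is 4036 − 5 + 2 = 4033 growth laminae.
A: Extension rate ≈ 562.1 / 4033 = 0.139 mm per year.
Length of B = 0.139 × 2077 = 288.7 mm.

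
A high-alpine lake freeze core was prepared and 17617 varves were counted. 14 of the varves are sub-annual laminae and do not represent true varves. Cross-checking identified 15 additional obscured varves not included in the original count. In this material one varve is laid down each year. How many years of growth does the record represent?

After corrections the count is 17617 − 14 + 15 = 17618 varves.
One varve per year makes the duration 17618 years.

17618 years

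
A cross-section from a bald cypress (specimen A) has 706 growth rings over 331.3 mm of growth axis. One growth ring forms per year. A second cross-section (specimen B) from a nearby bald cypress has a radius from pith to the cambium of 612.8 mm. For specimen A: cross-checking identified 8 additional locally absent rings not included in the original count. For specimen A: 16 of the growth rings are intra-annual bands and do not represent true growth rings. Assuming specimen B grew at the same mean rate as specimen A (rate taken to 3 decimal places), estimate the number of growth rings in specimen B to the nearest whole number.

Specimen A: adjusted count: 706 − 16 + 8 = 698 growth rings.
A: Extension rate ≈ 331.3 / 698 = 0.475 mm/year.
B spans 612.8 / 0.475 = 1290.11 years ≈ 1290 growth rings.

1290 growth rings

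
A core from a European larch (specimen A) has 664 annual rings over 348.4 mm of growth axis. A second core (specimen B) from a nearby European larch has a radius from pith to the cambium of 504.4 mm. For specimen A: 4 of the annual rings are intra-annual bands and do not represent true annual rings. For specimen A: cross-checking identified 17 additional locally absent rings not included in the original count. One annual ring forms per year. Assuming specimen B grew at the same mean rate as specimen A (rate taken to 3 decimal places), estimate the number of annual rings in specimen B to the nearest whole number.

Specimen A: true annual ring count = 664 − 4 + 17 = 677.
A: Extension rate ≈ 348.4 / 677 = 0.515 mm/yr.
For B, 504.4 / 0.515 = 979.42 years ≈ 979 annual rings.

979 annual rings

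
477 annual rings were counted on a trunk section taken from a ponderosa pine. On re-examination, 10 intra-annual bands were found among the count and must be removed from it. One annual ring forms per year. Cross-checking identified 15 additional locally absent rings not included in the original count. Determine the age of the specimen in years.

482 years

Adjusted count: 477 − 10 + 15 = 482 annual rings.
With a one-to-one annual ring periodicity this is 482 years.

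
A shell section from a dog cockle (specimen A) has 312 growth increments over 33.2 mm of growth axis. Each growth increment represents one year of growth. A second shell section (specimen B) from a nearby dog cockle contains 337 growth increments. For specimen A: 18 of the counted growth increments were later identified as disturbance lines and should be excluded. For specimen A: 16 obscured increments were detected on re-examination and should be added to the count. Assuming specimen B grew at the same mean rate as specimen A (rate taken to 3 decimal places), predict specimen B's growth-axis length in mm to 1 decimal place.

Specimen A: after corrections the count is 312 − 18 + 16 = 310 growth increments.
A: Mean rate = 33.2 mm / 310 years ≈ 0.107 mm per year.
B's length ≈ 0.107 × 337 = 36.1 mm.

36.1 mm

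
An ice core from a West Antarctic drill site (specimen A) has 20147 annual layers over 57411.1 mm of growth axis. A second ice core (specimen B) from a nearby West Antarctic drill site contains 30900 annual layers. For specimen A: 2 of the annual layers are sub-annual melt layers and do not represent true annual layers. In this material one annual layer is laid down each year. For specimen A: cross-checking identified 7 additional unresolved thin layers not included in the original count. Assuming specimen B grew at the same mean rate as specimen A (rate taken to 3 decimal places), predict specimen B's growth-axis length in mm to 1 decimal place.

88034.1 mm

Specimen A: after corrections the count is 20147 − 2 + 7 = 20152 annual layers.
A: 57411.1 mm over 20152 years gives 57411.1 / 20152 ≈ 2.849 mm/yr.
B's length ≈ 2.849 × 30900 = 88034.1 mm.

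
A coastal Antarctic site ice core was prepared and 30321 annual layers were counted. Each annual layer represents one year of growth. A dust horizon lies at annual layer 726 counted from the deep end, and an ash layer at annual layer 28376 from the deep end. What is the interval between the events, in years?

27650 years

28376 − 726 = 27650 annual layers lie between the two events.
At one annual layer per year, 27650 years elapsed between them.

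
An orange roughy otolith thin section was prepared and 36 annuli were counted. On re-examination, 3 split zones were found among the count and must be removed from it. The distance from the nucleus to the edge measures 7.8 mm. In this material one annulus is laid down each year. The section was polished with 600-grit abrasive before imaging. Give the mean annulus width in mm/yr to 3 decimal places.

Correcting the raw count gives 36 − 3 = 33 true annuli.
Extension rate ≈ 7.8 / 33 = 0.236 mm/yr.

0.236 mm/yr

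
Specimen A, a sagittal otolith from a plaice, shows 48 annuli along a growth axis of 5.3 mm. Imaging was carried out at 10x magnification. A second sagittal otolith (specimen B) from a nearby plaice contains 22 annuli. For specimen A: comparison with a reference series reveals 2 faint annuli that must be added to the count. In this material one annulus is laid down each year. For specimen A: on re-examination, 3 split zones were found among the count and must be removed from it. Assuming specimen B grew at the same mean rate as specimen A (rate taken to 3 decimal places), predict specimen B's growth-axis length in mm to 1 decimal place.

2.5 mm

Specimen A: correcting the raw count gives 48 − 3 + 2 = 47 true annuli.
A: 5.3 mm over 47 years gives 5.3 / 47 ≈ 0.113 mm/yr.
Length of B = 0.113 × 22 = 2.5 mm.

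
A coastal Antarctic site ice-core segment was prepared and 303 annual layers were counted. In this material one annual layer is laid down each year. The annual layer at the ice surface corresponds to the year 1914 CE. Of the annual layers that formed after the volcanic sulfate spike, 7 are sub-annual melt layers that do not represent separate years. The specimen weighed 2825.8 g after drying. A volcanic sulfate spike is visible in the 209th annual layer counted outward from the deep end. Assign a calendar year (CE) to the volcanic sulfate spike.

The volcanic sulfate spike sits at annual layer 209 from the deep end, so 303 − 209 = 94 annual layers formed after it.
94 − 7 false = 87 true annual layers after the volcanic sulfate spike.
Counting back 87 years from 1914 CE places the volcanic sulfate spike in 1914 − 87 = 1827 CE.

1827 CE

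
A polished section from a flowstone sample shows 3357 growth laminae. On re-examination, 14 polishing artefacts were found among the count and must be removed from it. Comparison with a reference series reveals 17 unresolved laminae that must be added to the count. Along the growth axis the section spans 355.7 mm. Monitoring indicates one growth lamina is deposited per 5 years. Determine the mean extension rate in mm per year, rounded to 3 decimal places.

After corrections the count is 3357 − 14 + 17 = 3360 growth laminae.
3360 growth laminae at 5 years each span 3360 × 5 = 16800 years.
Mean rate = 355.7 mm / 16800 years ≈ 0.021 mm per year.

0.021 mm per year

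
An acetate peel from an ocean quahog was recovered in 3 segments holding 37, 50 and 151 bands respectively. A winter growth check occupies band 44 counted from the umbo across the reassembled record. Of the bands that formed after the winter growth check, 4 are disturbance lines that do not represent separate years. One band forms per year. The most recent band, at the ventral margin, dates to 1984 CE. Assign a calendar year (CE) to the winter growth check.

1794 CE

Total bands = 37 + 50 + 151 = 238.
238 − 44 = 194 bands lie beyond the winter growth check toward the ventral margin.
194 − 4 false = 190 true bands after the winter growth check.
The band at the ventral margin is 1984 CE, so the winter growth check dates to 1984 − 190 = 1794 CE.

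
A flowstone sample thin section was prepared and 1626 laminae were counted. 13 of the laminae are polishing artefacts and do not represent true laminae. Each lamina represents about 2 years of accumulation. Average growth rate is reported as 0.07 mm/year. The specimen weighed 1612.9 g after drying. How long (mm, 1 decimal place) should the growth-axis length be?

225.8 mm

After corrections the count is 1626 − 13 = 1613 laminae.
At 2 years per lamina, 1613 × 2 = 3226 years.
Predicted length = 0.07 mm/year × 3226 years = 225.8 mm.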